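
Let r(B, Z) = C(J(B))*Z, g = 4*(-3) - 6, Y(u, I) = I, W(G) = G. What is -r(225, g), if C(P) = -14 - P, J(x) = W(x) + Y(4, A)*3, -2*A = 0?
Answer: -4302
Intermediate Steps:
A = 0 (A = -½*0 = 0)
g = -18 (g = -12 - 6 = -18)
J(x) = x (J(x) = x + 0*3 = x + 0 = x)
r(B, Z) = Z*(-14 - B) (r(B, Z) = (-14 - B)*Z = Z*(-14 - B))
-r(225, g) = -(-1)*(-18)*(14 + 225) = -(-1)*(-18)*239 = -1*4302 = -4302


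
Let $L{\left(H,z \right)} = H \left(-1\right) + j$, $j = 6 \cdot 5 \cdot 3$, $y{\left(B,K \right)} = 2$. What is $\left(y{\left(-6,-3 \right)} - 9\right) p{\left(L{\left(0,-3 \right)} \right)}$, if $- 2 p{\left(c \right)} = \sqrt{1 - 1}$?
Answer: $0$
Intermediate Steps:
$j = 90$ ($j = 30 \cdot 3 = 90$)
$L{\left(H,z \right)} = 90 - H$ ($L{\left(H,z \right)} = H \left(-1\right) + 90 = - H + 90 = 90 - H$)
$p{\left(c \right)} = 0$ ($p{\left(c \right)} = - \frac{\sqrt{1 - 1}}{2} = - \frac{\sqrt{0}}{2} = \left(- \frac{1}{2}\right) 0 = 0$)
$\left(y{\left(-6,-3 \right)} - 9\right) p{\left(L{\left(0,-3 \right)} \right)} = \left(2 - 9\right) 0 = \left(-7\right) 0 = 0$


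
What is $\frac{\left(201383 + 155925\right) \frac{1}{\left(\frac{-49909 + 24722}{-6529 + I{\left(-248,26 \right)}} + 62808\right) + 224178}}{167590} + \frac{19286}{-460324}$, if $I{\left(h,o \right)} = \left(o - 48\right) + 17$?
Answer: $- \frac{1514952207197383303}{36165743901032915690} \approx -0.041889$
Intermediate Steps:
$I{\left(h,o \right)} = -31 + o$ ($I{\left(h,o \right)} = \left(-48 + o\right) + 17 = -31 + o$)
$\frac{\left(201383 + 155925\right) \frac{1}{\left(\frac{-49909 + 24722}{-6529 + I{\left(-248,26 \right)}} + 62808\right) + 224178}}{167590} + \frac{19286}{-460324} = \frac{\left(201383 + 155925\right) \frac{1}{\left(\frac{-49909 + 24722}{-6529 + \left(-31 + 26\right)} + 62808\right) + 224178}}{167590} + \frac{19286}{-460324} = \frac{357308}{\left(- \frac{25187}{-6529 - 5} + 62808\right) + 224178} \cdot \frac{1}{167590} + 19286 \left(- \frac{1}{460324}\right) = \frac{357308}{\left(- \frac{25187}{-6534} + 62808\right) + 224178} \cdot \frac{1}{167590} - \frac{9643}{230162} = \frac{357308}{\left(\left(-25187\right) \left(- \frac{1}{6534}\right) + 62808\right) + 224178} \cdot \frac{1}{167590} - \frac{9643}{230162} = \frac{357308}{\left(\frac{25187}{6534} + 62808\right) + 224178} \cdot \frac{1}{167590} - \frac{9643}{230162} = \frac{357308}{\frac{410412659}{6534} + 224178} \cdot \frac{1}{167590} - \frac{9643}{230162} = \frac{357308}{\frac{1875191711}{6534}} \cdot \frac{1}{167590} - \frac{9643}{230162} = 357308 \cdot \frac{6534}{1875191711} \cdot \frac{1}{167590} - \frac{9643}{230162} = \frac{2334650472}{1875191711} \cdot \frac{1}{167590} - \frac{9643}{230162} = \frac{1167325236}{157131689423245} - \frac{9643}{230162} = - \frac{1514952207197383303}{36165743901032915690}$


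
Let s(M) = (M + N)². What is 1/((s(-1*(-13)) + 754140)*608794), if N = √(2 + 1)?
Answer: 7253/3330727143015701 - √3/13322908572062804 ≈ 2.1775e-12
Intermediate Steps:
N = √3 ≈ 1.7320
s(M) = (M + √3)²
1/((s(-1*(-13)) + 754140)*608794) = 1/(((-1*(-13) + √3)² + 754140)*608794) = (1/608794)/((13 + √3)² + 754140) = (1/608794)/(754140 + (13 + √3)²) = 1/(608794*(754140 + (13 + √3)²))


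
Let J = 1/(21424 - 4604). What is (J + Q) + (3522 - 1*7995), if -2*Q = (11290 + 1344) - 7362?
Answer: -119573379/16820 ≈ -7109.0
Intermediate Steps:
Q = -2636 (Q = -((11290 + 1344) - 7362)/2 = -(12634 - 7362)/2 = -½*5272 = -2636)
J = 1/16820 ≈ 5.9453e-5
(J + Q) + (3522 - 1*7995) = (1/16820 - 2636) + (3522 - 1*7995) = -44337519/16820 + (3522 - 7995) = -44337519/16820 - 4473 = -119573379/16820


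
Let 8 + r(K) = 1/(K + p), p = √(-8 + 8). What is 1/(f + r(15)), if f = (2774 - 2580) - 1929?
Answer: -15/26144 ≈ -0.00057374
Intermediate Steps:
p = 0 (p = √0 = 0)
r(K) = -8 + 1/K (r(K) = -8 + 1/(K + 0) = -8 + 1/K)
f = -1735 (f = 194 - 1929 = -1735)
1/(f + r(15)) = 1/(-1735 + (-8 + 1/15)) = 1/(-1735 - 119/15) = 1/(-26144/15) = -15/26144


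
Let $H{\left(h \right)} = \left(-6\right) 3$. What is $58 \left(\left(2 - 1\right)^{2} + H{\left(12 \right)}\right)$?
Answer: $-986$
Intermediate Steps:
$H{\left(h \right)} = -18$
$58 \left(\left(2 - 1\right)^{2} + H{\left(12 \right)}\right) = 58 \left(\left(2 - 1\right)^{2} - 18\right) = 58 \left(1^{2} - 18\right) = 58 \left(1 - 18\right) = 58 \left(-17\right) = -986$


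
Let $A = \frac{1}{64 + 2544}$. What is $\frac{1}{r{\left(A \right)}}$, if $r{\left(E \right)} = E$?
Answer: $2608$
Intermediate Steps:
$A = \frac{1}{2608} \approx 0.00038344$
$\frac{1}{r{\left(A \right)}} = \frac{1}{\frac{1}{2608}} = 2608$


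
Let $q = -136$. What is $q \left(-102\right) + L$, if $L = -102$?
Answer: $13770$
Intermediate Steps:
$q \left(-102\right) + L = \left(-136\right) \left(-102\right) - 102 = 13872 - 102 = 13770$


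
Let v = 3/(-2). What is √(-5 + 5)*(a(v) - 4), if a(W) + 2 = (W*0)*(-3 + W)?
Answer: 0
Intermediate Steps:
v = -3/2 (v = 3*(-½) = -3/2 ≈ -1.5000)
a(W) = -2 (a(W) = -2 + (W*0)*(-3 + W) = -2 + 0*(-3 + W) = -2 + 0 = -2)
√(-5 + 5)*(a(v) - 4) = √(-5 + 5)*(-2 - 4) = √0*(-6) = 0*(-6) = 0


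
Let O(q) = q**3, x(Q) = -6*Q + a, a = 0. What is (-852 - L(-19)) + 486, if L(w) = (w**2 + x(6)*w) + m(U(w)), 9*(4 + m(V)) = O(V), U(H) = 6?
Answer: -1431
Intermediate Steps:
x(Q) = -6*Q (x(Q) = -6*Q + 0 = -6*Q)
m(V) = -4 + V**3/9
L(w) = 20 + w**2 - 36*w (L(w) = (w**2 + (-6*6)*w) + (-4 + (1/9)*6**3) = (w**2 - 36*w) + (-4 + (1/9)*216) = (w**2 - 36*w) + (-4 + 24) = (w**2 - 36*w) + 20 = 20 + w**2 - 36*w)
(-852 - L(-19)) + 486 = (-852 - (20 + (-19)**2 - 36*(-19))) + 486 = (-852 - (20 + 361 + 684)) + 486 = (-852 - 1*1065) + 486 = (-852 - 1065) + 486 = -1917 + 486 = -1431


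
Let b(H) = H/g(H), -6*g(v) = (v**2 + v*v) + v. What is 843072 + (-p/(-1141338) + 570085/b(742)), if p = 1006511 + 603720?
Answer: -80038018763804/570669 ≈ -1.4025e+8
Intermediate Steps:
g(v) = -v**2/3 - v/6 (g(v) = -((v**2 + v*v) + v)/6 = -((v**2 + v**2) + v)/6 = -(2*v**2 + v)/6 = -(v + 2*v**2)/6 = -v**2/3 - v/6)
p = 1610231
b(H) = -6/(1 + 2*H) (b(H) = H/((-H*(1 + 2*H)/6)) = H*(-6/(H*(1 + 2*H))) = -6/(1 + 2*H))
843072 + (-p/(-1141338) + 570085/b(742)) = 843072 + (-1*1610231/(-1141338) + 570085/((-6/(1 + 2*742)))) = 843072 + (-1610231*(-1/1141338) + 570085/((-6/(1 + 1484)))) = 843072 + (1610231/1141338 + 570085/((-6/1485))) = 843072 + (1610231/1141338 + 570085/((-6*1/1485))) = 843072 + (1610231/1141338 + 570085/(-2/495)) = 843072 + (1610231/1141338 + 570085*(-495/2)) = 843072 + (1610231/1141338 - 282192075/2) = 843072 - 80519133818972/570669 = -80038018763804/570669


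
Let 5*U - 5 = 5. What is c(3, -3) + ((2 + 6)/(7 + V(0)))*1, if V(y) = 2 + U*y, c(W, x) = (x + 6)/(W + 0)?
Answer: 17/9 ≈ 1.8889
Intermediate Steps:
U = 2 (U = 1 + (1/5)*5 = 1 + 1 = 2)
c(W, x) = (6 + x)/W
V(y) = 2 + 2*y
c(3, -3) + ((2 + 6)/(7 + V(0)))*1 = (6 - 3)/3 + ((2 + 6)/(7 + (2 + 2*0)))*1 = (1/3)*3 + (8/(7 + (2 + 0)))*1 = 1 + (8/(7 + 2))*1 = 1 + (8/9)*1 = 1 + 8/9 = 17/9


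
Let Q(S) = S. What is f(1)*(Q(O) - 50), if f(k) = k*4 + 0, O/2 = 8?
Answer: -136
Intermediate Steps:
O = 16 (O = 2*8 = 16)
f(k) = 4*k (f(k) = 4*k + 0 = 4*k)
f(1)*(Q(O) - 50) = (4*1)*(16 - 50) = 4*(-34) = -136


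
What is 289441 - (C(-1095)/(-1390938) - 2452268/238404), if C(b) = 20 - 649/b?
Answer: 8758498637877576943/30258972944370 ≈ 2.8945e+5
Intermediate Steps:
289441 - (C(-1095)/(-1390938) - 2452268/238404) = 289441 - ((20 - 649/(-1095))/(-1390938) - 2452268/238404) = 289441 - ((20 - 649*(-1/1095))*(-1/1390938) - 2452268*1/238404) = 289441 - ((20 + 649/1095)*(-1/1390938) - 613067/59601) = 289441 - ((22549/1095)*(-1/1390938) - 613067/59601) = 289441 - (-22549/1523077110 - 613067/59601) = 289441 - 1*(-311249886179773/30258972944370) = 289441 + 311249886179773/30258972944370 = 8758498637877576943/30258972944370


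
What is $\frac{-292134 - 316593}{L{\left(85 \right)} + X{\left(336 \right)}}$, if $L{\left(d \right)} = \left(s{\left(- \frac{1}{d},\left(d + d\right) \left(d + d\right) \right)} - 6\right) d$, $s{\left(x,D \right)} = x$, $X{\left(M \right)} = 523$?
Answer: $- \frac{202909}{4} \approx -50727.0$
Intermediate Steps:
$L{\left(d \right)} = d \left(-6 - \frac{1}{d}\right)$ ($L{\left(d \right)} = \left(- \frac{1}{d} - 6\right) d = \left(-6 - \frac{1}{d}\right) d = d \left(-6 - \frac{1}{d}\right)$)
$\frac{-292134 - 316593}{L{\left(85 \right)} + X{\left(336 \right)}} = \frac{-292134 - 316593}{\left(-1 - 510\right) + 523} = - \frac{608727}{\left(-1 - 510\right) + 523} = - \frac{608727}{-511 + 523} = - \frac{608727}{12} = \left(-608727\right) \frac{1}{12} = - \frac{202909}{4}$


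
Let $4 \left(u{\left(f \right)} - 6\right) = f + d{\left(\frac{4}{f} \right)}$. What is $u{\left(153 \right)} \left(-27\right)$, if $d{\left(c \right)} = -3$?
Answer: $- \frac{2349}{2} \approx -1174.5$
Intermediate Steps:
$u{\left(f \right)} = \frac{21}{4} + \frac{f}{4}$ ($u{\left(f \right)} = 6 + \frac{f - 3}{4} = 6 + \frac{-3 + f}{4} = 6 + \left(- \frac{3}{4} + \frac{f}{4}\right) = \frac{21}{4} + \frac{f}{4}$)
$u{\left(153 \right)} \left(-27\right) = \left(\frac{21}{4} + \frac{1}{4} \cdot 153\right) \left(-27\right) = \left(\frac{21}{4} + \frac{153}{4}\right) \left(-27\right) = \frac{87}{2} \left(-27\right) = - \frac{2349}{2}$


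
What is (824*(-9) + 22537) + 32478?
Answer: 47599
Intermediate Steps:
(824*(-9) + 22537) + 32478 = (-7416 + 22537) + 32478 = 15121 + 32478 = 47599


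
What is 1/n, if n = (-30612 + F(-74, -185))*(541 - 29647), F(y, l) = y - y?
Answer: 1/890992872 ≈ 1.1223e-9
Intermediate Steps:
F(y, l) = 0
n = 890992872 (n = (-30612 + 0)*(541 - 29647) = -30612*(-29106) = 890992872)
1/n = 1/890992872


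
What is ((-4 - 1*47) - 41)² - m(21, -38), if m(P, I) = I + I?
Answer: 8540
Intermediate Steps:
m(P, I) = 2*I
((-4 - 1*47) - 41)² - m(21, -38) = ((-4 - 1*47) - 41)² - 2*(-38) = ((-4 - 47) - 41)² - 1*(-76) = (-51 - 41)² + 76 = (-92)² + 76 = 8464 + 76 = 8540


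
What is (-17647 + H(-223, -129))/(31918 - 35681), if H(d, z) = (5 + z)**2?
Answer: 2271/3763 ≈ 0.60351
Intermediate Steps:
(-17647 + H(-223, -129))/(31918 - 35681) = (-17647 + (5 - 129)**2)/(31918 - 35681) = (-17647 + (-124)**2)/(-3763) = (-17647 + 15376)*(-1/3763) = -2271*(-1/3763) = 2271/3763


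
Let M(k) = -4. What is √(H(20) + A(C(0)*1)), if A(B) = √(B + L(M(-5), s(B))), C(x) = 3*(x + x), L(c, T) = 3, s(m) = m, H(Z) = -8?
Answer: √(-8 + √3) ≈ 2.5036*I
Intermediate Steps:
C(x) = 6*x (C(x) = 3*(2*x) = 6*x)
A(B) = √(3 + B) (A(B) = √(B + 3) = √(3 + B))
√(H(20) + A(C(0)*1)) = √(-8 + √(3 + (6*0)*1)) = √(-8 + √(3 + 0*1)) = √(-8 + √(3 + 0)) = √(-8 + √3)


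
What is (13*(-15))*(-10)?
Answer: 1950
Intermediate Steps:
(13*(-15))*(-10) = -195*(-10) = 1950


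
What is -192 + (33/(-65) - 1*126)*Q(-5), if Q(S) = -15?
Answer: 22173/13 ≈ 1705.6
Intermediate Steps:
-192 + (33/(-65) - 1*126)*Q(-5) = -192 + (33/(-65) - 1*126)*(-15) = -192 + (33*(-1/65) - 126)*(-15) = -192 + (-33/65 - 126)*(-15) = -192 - 8223/65*(-15) = -192 + 24669/13 = 22173/13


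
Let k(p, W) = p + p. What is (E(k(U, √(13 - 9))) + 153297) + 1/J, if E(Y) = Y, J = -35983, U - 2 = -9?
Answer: 5515582188/35983 ≈ 1.5328e+5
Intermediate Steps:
U = -7 (U = 2 - 9 = -7)
k(p, W) = 2*p
(E(k(U, √(13 - 9))) + 153297) + 1/J = (2*(-7) + 153297) + 1/(-35983) = (-14 + 153297) - 1/35983 = 153283 - 1/35983 = 5515582188/35983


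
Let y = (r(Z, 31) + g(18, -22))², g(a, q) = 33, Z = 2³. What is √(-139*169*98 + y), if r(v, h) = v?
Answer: I*√2300437 ≈ 1516.7*I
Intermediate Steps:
Z = 8
y = 1681 (y = (8 + 33)² = 41² = 1681)
√(-139*169*98 + y) = √(-139*169*98 + 1681) = √(-23491*98 + 1681) = √(-2302118 + 1681) = √(-2300437) = I*√2300437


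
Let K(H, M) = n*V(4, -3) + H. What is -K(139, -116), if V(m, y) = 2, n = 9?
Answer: -157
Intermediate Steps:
K(H, M) = 18 + H (K(H, M) = 9*2 + H = 18 + H)
-K(139, -116) = -(18 + 139) = -1*157 = -157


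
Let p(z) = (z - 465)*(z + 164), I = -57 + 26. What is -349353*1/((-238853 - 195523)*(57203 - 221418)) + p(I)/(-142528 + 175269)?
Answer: -174280683846359/86498150611720 ≈ -2.0148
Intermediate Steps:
I = -31
p(z) = (-465 + z)*(164 + z)
-349353*1/((-238853 - 195523)*(57203 - 221418)) + p(I)/(-142528 + 175269) = -349353*1/((-238853 - 195523)*(57203 - 221418)) + (-76260 + (-31)**2 - 301*(-31))/(-142528 + 175269) = -349353/((-164215*(-434376))) + (-76260 + 961 + 9331)/32741 = -349353/71331054840 - 65968*1/32741 = -349353*1/71331054840 - 65968/32741 = -12939/2641890920 - 65968/32741 = -174280683846359/86498150611720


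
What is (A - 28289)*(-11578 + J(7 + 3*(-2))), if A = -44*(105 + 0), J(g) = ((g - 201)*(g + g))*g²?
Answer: 394184002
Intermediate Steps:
J(g) = 2*g³*(-201 + g) (J(g) = ((-201 + g)*(2*g))*g² = (2*g*(-201 + g))*g² = 2*g³*(-201 + g))
A = -4620 (A = -44*105 = -4620)
(A - 28289)*(-11578 + J(7 + 3*(-2))) = (-4620 - 28289)*(-11578 + 2*(7 + 3*(-2))³*(-201 + (7 + 3*(-2)))) = -32909*(-11578 + 2*(7 - 6)³*(-201 + (7 - 6))) = -32909*(-11578 + 2*1³*(-201 + 1)) = -32909*(-11578 + 2*1*(-200)) = -32909*(-11578 - 400) = -32909*(-11978) = 394184002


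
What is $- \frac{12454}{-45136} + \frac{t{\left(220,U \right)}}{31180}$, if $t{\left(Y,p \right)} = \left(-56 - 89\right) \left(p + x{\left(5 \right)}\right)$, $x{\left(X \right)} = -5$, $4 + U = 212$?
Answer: $- \frac{1808197}{2706424} \approx -0.66811$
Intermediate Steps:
$U = 208$ ($U = -4 + 212 = 208$)
$t{\left(Y,p \right)} = 725 - 145 p$ ($t{\left(Y,p \right)} = \left(-56 - 89\right) \left(p - 5\right) = - 145 \left(-5 + p\right) = 725 - 145 p$)
$- \frac{12454}{-45136} + \frac{t{\left(220,U \right)}}{31180} = - \frac{12454}{-45136} + \frac{725 - 30160}{31180} = \left(-12454\right) \left(- \frac{1}{45136}\right) + \left(725 - 30160\right) \frac{1}{31180} = \frac{479}{1736} - \frac{5887}{6236} = - \frac{1808197}{2706424}$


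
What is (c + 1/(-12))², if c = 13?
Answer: 24025/144 ≈ 166.84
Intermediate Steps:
(c + 1/(-12))² = (13 + 1/(-12))² = (13 - 1/12)² = (155/12)² = 24025/144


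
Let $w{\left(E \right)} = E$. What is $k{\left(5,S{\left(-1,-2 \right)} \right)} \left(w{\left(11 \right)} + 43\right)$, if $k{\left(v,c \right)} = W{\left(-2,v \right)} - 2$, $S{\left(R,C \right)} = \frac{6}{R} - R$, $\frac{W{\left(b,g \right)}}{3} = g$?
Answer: $702$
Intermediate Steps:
$W{\left(b,g \right)} = 3 g$
$S{\left(R,C \right)} = - R + \frac{6}{R}$
$k{\left(v,c \right)} = -2 + 3 v$ ($k{\left(v,c \right)} = 3 v - 2 = -2 + 3 v$)
$k{\left(5,S{\left(-1,-2 \right)} \right)} \left(w{\left(11 \right)} + 43\right) = \left(-2 + 3 \cdot 5\right) \left(11 + 43\right) = \left(-2 + 15\right) 54 = 13 \cdot 54 = 702$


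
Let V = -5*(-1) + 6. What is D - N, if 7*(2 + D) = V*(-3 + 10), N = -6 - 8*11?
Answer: 103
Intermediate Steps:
V = 11 (V = 5 + 6 = 11)
N = -94 (N = -6 - 88 = -94)
D = 9 (D = -2 + (11*(-3 + 10))/7 = -2 + (11*7)/7 = -2 + (1/7)*77 = -2 + 11 = 9)
D - N = 9 - 1*(-94) = 9 + 94 = 103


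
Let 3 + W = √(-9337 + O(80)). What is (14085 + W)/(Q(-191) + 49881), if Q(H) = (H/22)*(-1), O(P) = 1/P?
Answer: 309804/1097573 + 11*I*√3734795/10975730 ≈ 0.28226 + 0.0019368*I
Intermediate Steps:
W = -3 + I*√3734795/20 (W = -3 + √(-9337 + 1/80) = -3 + √(-746959/80) = -3 + I*√3734795/20 ≈ -3.0 + 96.628*I)
Q(H) = -H/22 (Q(H) = (H*(1/22))*(-1) = (H/22)*(-1) = -H/22)
(14085 + W)/(Q(-191) + 49881) = (14085 + (-3 + I*√3734795/20))/(-1/22*(-191) + 49881) = (14082 + I*√3734795/20)/(191/22 + 49881) = (14082 + I*√3734795/20)/(1097573/22) = (14082 + I*√3734795/20)*(22/1097573) = 309804/1097573 + 11*I*√3734795/10975730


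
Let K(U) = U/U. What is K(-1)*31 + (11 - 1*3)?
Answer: 39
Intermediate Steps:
K(U) = 1
K(-1)*31 + (11 - 1*3) = 1*31 + (11 - 1*3) = 31 + (11 - 3) = 31 + 8 = 39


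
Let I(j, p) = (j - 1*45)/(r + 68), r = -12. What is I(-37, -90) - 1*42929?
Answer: -1202053/28 ≈ -42930.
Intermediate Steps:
I(j, p) = -45/56 + j/56 (I(j, p) = (j - 1*45)/(-12 + 68) = (j - 45)/56 = (-45 + j)*(1/56) = -45/56 + j/56)
I(-37, -90) - 1*42929 = (-45/56 + (1/56)*(-37)) - 1*42929 = (-45/56 - 37/56) - 42929 = -41/28 - 42929 = -1202053/28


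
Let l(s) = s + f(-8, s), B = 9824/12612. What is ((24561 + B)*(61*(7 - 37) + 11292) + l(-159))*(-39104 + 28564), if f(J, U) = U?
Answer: -2574456124495520/1051 ≈ -2.4495e+12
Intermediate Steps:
B = 2456/3153 (B = 9824*(1/12612) = 2456/3153 ≈ 0.77894)
l(s) = 2*s (l(s) = s + s = 2*s)
((24561 + B)*(61*(7 - 37) + 11292) + l(-159))*(-39104 + 28564) = ((24561 + 2456/3153)*(61*(7 - 37) + 11292) + 2*(-159))*(-39104 + 28564) = (77443289*(61*(-30) + 11292)/3153 - 318)*(-10540) = (77443289*(-1830 + 11292)/3153 - 318)*(-10540) = ((77443289/3153)*9462 - 318)*(-10540) = (244256133506/1051 - 318)*(-10540) = (244255799288/1051)*(-10540) = -2574456124495520/1051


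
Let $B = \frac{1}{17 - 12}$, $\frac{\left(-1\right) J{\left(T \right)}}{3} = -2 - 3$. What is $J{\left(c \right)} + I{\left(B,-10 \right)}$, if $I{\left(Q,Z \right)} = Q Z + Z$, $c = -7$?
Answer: $3$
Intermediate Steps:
$J{\left(T \right)} = 15$ ($J{\left(T \right)} = - 3 \left(-2 - 3\right) = \left(-3\right) \left(-5\right) = 15$)
$B = \frac{1}{5} \approx 0.2$
$I{\left(Q,Z \right)} = Z + Q Z$
$J{\left(c \right)} + I{\left(B,-10 \right)} = 15 - 10 \left(1 + \frac{1}{5}\right) = 15 - 12 = 3$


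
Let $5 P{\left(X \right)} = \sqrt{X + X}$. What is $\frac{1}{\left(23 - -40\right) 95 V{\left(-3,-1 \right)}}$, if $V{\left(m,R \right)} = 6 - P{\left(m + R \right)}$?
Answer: $\frac{5}{181146} + \frac{i \sqrt{2}}{543438} \approx 2.7602 \cdot 10^{-5} + 2.6023 \cdot 10^{-6} i$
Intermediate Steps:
$P{\left(X \right)} = \frac{\sqrt{2} \sqrt{X}}{5}$ ($P{\left(X \right)} = \frac{\sqrt{X + X}}{5} = \frac{\sqrt{2 X}}{5} = \frac{\sqrt{2} \sqrt{X}}{5}$)
$V{\left(m,R \right)} = 6 - \frac{\sqrt{2} \sqrt{R + m}}{5}$ ($V{\left(m,R \right)} = 6 - \frac{\sqrt{2} \sqrt{m + R}}{5} = 6 - \frac{\sqrt{2} \sqrt{R + m}}{5}$)
$\frac{1}{\left(23 - -40\right) 95 V{\left(-3,-1 \right)}} = \frac{1}{\left(23 - -40\right) 95 \left(6 - \frac{\sqrt{2 \left(-1\right) + 2 \left(-3\right)}}{5}\right)} = \frac{1}{\left(23 + 40\right) 95 \left(6 - \frac{\sqrt{-2 - 6}}{5}\right)} = \frac{1}{63 \cdot 95 \left(6 - \frac{\sqrt{-8}}{5}\right)} = \frac{1}{5985 \left(6 - \frac{2 i \sqrt{2}}{5}\right)} = \frac{1}{35910 - 2394 i \sqrt{2}}$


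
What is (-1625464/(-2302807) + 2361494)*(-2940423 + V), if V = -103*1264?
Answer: -16698208686026100030/2302807 ≈ -7.2512e+12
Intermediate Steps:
V = -130192
(-1625464/(-2302807) + 2361494)*(-2940423 + V) = (-1625464/(-2302807) + 2361494)*(-2940423 - 130192) = (-1625464*(-1/2302807) + 2361494)*(-3070615) = (1625464/2302807 + 2361494)*(-3070615) = (5438066539122/2302807)*(-3070615) = -16698208686026100030/2302807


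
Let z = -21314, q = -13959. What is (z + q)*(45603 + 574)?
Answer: -1628801321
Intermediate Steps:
(z + q)*(45603 + 574) = (-21314 - 13959)*(45603 + 574) = -35273*46177 = -1628801321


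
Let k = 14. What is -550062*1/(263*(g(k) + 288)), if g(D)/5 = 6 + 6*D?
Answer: -30559/10783 ≈ -2.8340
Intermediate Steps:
g(D) = 30 + 30*D (g(D) = 5*(6 + 6*D) = 30 + 30*D)
-550062*1/(263*(g(k) + 288)) = -550062*1/(263*((30 + 30*14) + 288)) = -550062*1/(263*((30 + 420) + 288)) = -550062*1/(263*(450 + 288)) = -550062/(738*263) = -550062/194094 = -550062*1/194094 = -30559/10783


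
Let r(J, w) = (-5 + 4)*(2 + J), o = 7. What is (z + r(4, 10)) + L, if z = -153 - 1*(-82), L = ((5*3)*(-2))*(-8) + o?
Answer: 170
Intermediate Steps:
r(J, w) = -2 - J (r(J, w) = -(2 + J) = -2 - J)
L = 247 (L = ((5*3)*(-2))*(-8) + 7 = (15*(-2))*(-8) + 7 = -30*(-8) + 7 = 240 + 7 = 247)
z = -71 (z = -153 + 82 = -71)
(z + r(4, 10)) + L = (-71 + (-2 - 1*4)) + 247 = (-71 + (-2 - 4)) + 247 = (-71 - 6) + 247 = -77 + 247 = 170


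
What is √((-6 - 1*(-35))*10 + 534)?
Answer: 2*√206 ≈ 28.705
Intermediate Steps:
√((-6 - 1*(-35))*10 + 534) = √((-6 + 35)*10 + 534) = √(29*10 + 534) = √(290 + 534) = √824 = 2*√206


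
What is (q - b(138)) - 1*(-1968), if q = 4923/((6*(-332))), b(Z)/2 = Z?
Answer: 1121847/664 ≈ 1689.5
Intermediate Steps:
b(Z) = 2*Z
q = -1641/664 (q = 4923/(-1992) = 4923*(-1/1992) = -1641/664 ≈ -2.4714)
(q - b(138)) - 1*(-1968) = (-1641/664 - 2*138) - 1*(-1968) = (-1641/664 - 1*276) + 1968 = (-1641/664 - 276) + 1968 = -184905/664 + 1968 = 1121847/664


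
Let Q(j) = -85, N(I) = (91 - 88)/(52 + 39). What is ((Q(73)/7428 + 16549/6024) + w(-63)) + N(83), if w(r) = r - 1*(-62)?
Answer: 200055441/113108632 ≈ 1.7687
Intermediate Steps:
N(I) = 3/91
w(r) = 62 + r (w(r) = r + 62 = 62 + r)
((Q(73)/7428 + 16549/6024) + w(-63)) + N(83) = ((-85/7428 + 16549/6024) + (62 - 63)) + 3/91 = ((-85*1/7428 + 16549*(1/6024)) - 1) + 3/91 = ((-85/7428 + 16549/6024) - 1) + 3/91 = (3400387/1242952 - 1) + 3/91 = 2157435/1242952 + 3/91 = 200055441/113108632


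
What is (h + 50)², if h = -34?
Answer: 256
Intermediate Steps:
(h + 50)² = (-34 + 50)² = 16² = 256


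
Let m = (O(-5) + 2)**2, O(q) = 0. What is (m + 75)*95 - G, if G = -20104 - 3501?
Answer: 31110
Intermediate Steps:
G = -23605
m = 4 (m = (0 + 2)**2 = 2**2 = 4)
(m + 75)*95 - G = (4 + 75)*95 - 1*(-23605) = 79*95 + 23605 = 7505 + 23605 = 31110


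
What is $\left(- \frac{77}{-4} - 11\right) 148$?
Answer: $1221$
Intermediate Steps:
$\left(- \frac{77}{-4} - 11\right) 148 = \left(\left(-77\right) \left(- \frac{1}{4}\right) - 11\right) 148 = \left(\frac{77}{4} - 11\right) 148 = \frac{33}{4} \cdot 148 = 1221$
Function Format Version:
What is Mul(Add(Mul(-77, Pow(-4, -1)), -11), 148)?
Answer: 1221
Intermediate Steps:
Mul(Add(Mul(-77, Pow(-4, -1)), -11), 148) = Mul(Add(Mul(-77, Rational(-1, 4)), -11), 148) = Mul(Add(Rational(77, 4), -11), 148) = Mul(Rational(33, 4), 148) = 1221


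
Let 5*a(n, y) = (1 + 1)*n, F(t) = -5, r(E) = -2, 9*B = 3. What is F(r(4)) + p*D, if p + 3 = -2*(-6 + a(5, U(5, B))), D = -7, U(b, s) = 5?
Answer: -40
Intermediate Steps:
B = ⅓ (B = (⅑)*3 = ⅓ ≈ 0.33333)
a(n, y) = 2*n/5 (a(n, y) = ((1 + 1)*n)/5 = (2*n)/5 = 2*n/5)
p = 5 (p = -3 - 2*(-6 + (⅖)*5) = -3 - 2*(-6 + 2) = -3 - 2*(-4) = -3 + 8 = 5)
F(r(4)) + p*D = -5 + 5*(-7) = -5 - 35 = -40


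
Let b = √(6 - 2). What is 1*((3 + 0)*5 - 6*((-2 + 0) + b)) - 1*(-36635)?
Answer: 36650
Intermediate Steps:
b = 2 (b = √4 = 2)
1*((3 + 0)*5 - 6*((-2 + 0) + b)) - 1*(-36635) = 1*((3 + 0)*5 - 6*((-2 + 0) + 2)) - 1*(-36635) = 1*(3*5 - 6*(-2 + 2)) + 36635 = 1*(15 - 6*0) + 36635 = 1*(15 + 0) + 36635 = 1*15 + 36635 = 15 + 36635 = 36650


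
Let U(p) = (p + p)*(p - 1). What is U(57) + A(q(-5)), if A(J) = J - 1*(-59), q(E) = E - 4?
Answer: 6434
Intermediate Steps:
q(E) = -4 + E
A(J) = 59 + J (A(J) = J + 59 = 59 + J)
U(p) = 2*p*(-1 + p) (U(p) = (2*p)*(-1 + p) = 2*p*(-1 + p))
U(57) + A(q(-5)) = 2*57*(-1 + 57) + (59 + (-4 - 5)) = 2*57*56 + (59 - 9) = 6384 + 50 = 6434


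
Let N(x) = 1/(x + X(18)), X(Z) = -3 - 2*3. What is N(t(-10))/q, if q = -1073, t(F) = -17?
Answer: 1/27898 ≈ 3.5845e-5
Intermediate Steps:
X(Z) = -9 (X(Z) = -3 - 6 = -9)
N(x) = 1/(-9 + x) (N(x) = 1/(x - 9) = 1/(-9 + x))
N(t(-10))/q = 1/(-9 - 17*(-1073)) = -1/1073/(-26) = -1/26*(-1/1073) = 1/27898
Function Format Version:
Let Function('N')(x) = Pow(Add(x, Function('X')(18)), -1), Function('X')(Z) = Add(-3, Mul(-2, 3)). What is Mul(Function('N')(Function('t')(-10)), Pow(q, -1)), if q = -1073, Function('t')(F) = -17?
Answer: Rational(1, 27898) ≈ 3.5845e-5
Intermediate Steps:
Function('X')(Z) = -9 (Function('X')(Z) = Add(-3, -6) = -9)
Function('N')(x) = Pow(Add(-9, x), -1) (Function('N')(x) = Pow(Add(x, -9), -1) = Pow(Add(-9, x), -1))
Mul(Function('N')(Function('t')(-10)), Pow(q, -1)) = Mul(Pow(Add(-9, -17), -1), Pow(-1073, -1)) = Mul(Pow(-26, -1), Rational(-1, 1073)) = Mul(Rational(-1, 26), Rational(-1, 1073)) = Rational(1, 27898)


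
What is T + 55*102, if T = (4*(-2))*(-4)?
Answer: 5642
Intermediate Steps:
T = 32 (T = -8*(-4) = 32)
T + 55*102 = 32 + 55*102 = 32 + 5610 = 5642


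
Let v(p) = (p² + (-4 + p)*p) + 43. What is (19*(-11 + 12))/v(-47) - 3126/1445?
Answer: -14505319/6717805 ≈ -2.1592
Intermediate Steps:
v(p) = 43 + p² + p*(-4 + p) (v(p) = (p² + p*(-4 + p)) + 43 = 43 + p² + p*(-4 + p))
(19*(-11 + 12))/v(-47) - 3126/1445 = (19*(-11 + 12))/(43 - 4*(-47) + 2*(-47)²) - 3126/1445 = (19*1)/(43 + 188 + 2*2209) - 3126*1/1445 = 19/(43 + 188 + 4418) - 3126/1445 = 19/4649 - 3126/1445 = -14505319/6717805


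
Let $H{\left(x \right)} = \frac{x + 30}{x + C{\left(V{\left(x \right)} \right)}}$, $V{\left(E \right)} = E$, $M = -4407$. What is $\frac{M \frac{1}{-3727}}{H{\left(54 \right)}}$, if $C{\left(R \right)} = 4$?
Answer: $\frac{42601}{52178} \approx 0.81645$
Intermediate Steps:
$H{\left(x \right)} = \frac{30 + x}{4 + x}$ ($H{\left(x \right)} = \frac{x + 30}{x + 4} = \frac{30 + x}{4 + x}$)
$\frac{M \frac{1}{-3727}}{H{\left(54 \right)}} = \frac{\left(-4407\right) \frac{1}{-3727}}{\frac{1}{4 + 54} \left(30 + 54\right)} = \frac{\left(-4407\right) \left(- \frac{1}{3727}\right)}{\frac{1}{58} \cdot 84} = \frac{4407}{3727 \cdot \frac{1}{58} \cdot 84} = \frac{4407}{3727 \cdot \frac{42}{29}} = \frac{4407}{3727} \cdot \frac{29}{42} = \frac{42601}{52178}$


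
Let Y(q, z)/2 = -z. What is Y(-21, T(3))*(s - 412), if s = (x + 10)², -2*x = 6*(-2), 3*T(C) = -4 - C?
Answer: -728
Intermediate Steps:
T(C) = -4/3 - C/3 (T(C) = (-4 - C)/3 = -4/3 - C/3)
x = 6 (x = -3*(-2) = -½*(-12) = 6)
Y(q, z) = -2*z (Y(q, z) = 2*(-z) = -2*z)
s = 256 (s = (6 + 10)² = 16² = 256)
Y(-21, T(3))*(s - 412) = (-2*(-4/3 - ⅓*3))*(256 - 412) = -2*(-4/3 - 1)*(-156) = -2*(-7/3)*(-156) = (14/3)*(-156) = -728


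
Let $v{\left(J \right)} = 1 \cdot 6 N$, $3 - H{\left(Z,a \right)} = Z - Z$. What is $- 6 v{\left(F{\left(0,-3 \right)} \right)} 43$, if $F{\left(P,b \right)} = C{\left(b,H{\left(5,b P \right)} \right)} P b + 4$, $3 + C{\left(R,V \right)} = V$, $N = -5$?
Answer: $7740$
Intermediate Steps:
$H{\left(Z,a \right)} = 3$ ($H{\left(Z,a \right)} = 3 - \left(Z - Z\right) = 3 - 0 = 3 + 0 = 3$)
$C{\left(R,V \right)} = -3 + V$
$F{\left(P,b \right)} = 4$ ($F{\left(P,b \right)} = \left(-3 + 3\right) P b + 4 = 0 P b + 4 = 0 b + 4 = 0 + 4 = 4$)
$v{\left(J \right)} = -30$ ($v{\left(J \right)} = 1 \cdot 6 \left(-5\right) = 6 \left(-5\right) = -30$)
$- 6 v{\left(F{\left(0,-3 \right)} \right)} 43 = \left(-6\right) \left(-30\right) 43 = 180 \cdot 43 = 7740$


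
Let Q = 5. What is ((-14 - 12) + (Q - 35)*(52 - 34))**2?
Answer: 320356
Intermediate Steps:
((-14 - 12) + (Q - 35)*(52 - 34))**2 = ((-14 - 12) + (5 - 35)*(52 - 34))**2 = (-26 - 30*18)**2 = (-26 - 540)**2 = (-566)**2 = 320356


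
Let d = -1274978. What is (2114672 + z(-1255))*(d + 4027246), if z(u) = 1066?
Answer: 5823077993784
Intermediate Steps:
(2114672 + z(-1255))*(d + 4027246) = (2114672 + 1066)*(-1274978 + 4027246) = 2115738*2752268 = 5823077993784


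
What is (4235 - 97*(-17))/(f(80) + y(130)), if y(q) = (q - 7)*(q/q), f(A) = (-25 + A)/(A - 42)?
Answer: 223592/4729 ≈ 47.281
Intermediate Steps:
f(A) = (-25 + A)/(-42 + A)
y(q) = -7 + q (y(q) = (-7 + q)*1 = -7 + q)
(4235 - 97*(-17))/(f(80) + y(130)) = (4235 - 97*(-17))/((-25 + 80)/(-42 + 80) + (-7 + 130)) = (4235 + 1649)/(55/38 + 123) = 5884/((1/38)*55 + 123) = 5884/(55/38 + 123) = 5884/(4729/38) = 5884*(38/4729) = 223592/4729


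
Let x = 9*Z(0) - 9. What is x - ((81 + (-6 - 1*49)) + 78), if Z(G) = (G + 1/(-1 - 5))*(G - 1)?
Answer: -223/2 ≈ -111.50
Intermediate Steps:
Z(G) = (-1 + G)*(-⅙ + G) (Z(G) = (G + 1/(-6))*(-1 + G) = (G - ⅙)*(-1 + G) = (-⅙ + G)*(-1 + G) = (-1 + G)*(-⅙ + G))
x = -15/2 (x = 9*(⅙ + 0² - 7/6*0) - 9 = 9*(⅙ + 0 + 0) - 9 = 9*(⅙) - 9 = 3/2 - 9 = -15/2 ≈ -7.5000)
x - ((81 + (-6 - 1*49)) + 78) = -15/2 - ((81 + (-6 - 1*49)) + 78) = -15/2 - ((81 + (-6 - 49)) + 78) = -15/2 - ((81 - 55) + 78) = -15/2 - (26 + 78) = -15/2 - 1*104 = -15/2 - 104 = -223/2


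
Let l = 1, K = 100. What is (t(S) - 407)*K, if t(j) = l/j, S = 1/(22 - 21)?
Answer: -40600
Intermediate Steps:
S = 1 (S = 1/1 = 1)
t(j) = 1/j
(t(S) - 407)*K = (1/1 - 407)*100 = (1 - 407)*100 = -406*100 = -40600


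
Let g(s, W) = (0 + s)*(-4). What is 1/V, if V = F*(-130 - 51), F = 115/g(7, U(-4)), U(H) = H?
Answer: 28/20815 ≈ 0.0013452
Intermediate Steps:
g(s, W) = -4*s (g(s, W) = s*(-4) = -4*s)
F = -115/28 (F = 115/((-4*7)) = 115/(-28) = 115*(-1/28) = -115/28 ≈ -4.1071)
V = 20815/28 (V = -115*(-130 - 51)/28 = -115/28*(-181) = 20815/28 ≈ 743.39)
1/V = 1/(20815/28) = 28/20815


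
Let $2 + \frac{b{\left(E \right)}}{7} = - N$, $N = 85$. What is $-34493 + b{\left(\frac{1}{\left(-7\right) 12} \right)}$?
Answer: $-35102$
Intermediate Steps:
$b{\left(E \right)} = -609$ ($b{\left(E \right)} = -14 + 7 \left(\left(-1\right) 85\right) = -14 + 7 \left(-85\right) = -14 - 595 = -609$)
$-34493 + b{\left(\frac{1}{\left(-7\right) 12} \right)} = -34493 - 609 = -35102$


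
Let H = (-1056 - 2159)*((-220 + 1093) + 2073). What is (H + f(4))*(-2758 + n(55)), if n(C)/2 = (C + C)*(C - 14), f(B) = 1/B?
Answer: -118619685229/2 ≈ -5.9310e+10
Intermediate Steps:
H = -9471390 (H = -3215*(873 + 2073) = -3215*2946 = -9471390)
n(C) = 4*C*(-14 + C) (n(C) = 2*((C + C)*(C - 14)) = 2*((2*C)*(-14 + C)) = 2*(2*C*(-14 + C)) = 4*C*(-14 + C))
(H + f(4))*(-2758 + n(55)) = (-9471390 + 1/4)*(-2758 + 4*55*(-14 + 55)) = (-9471390 + 1/4)*(-2758 + 4*55*41) = -37885559*(-2758 + 9020)/4 = -37885559/4*6262 = -118619685229/2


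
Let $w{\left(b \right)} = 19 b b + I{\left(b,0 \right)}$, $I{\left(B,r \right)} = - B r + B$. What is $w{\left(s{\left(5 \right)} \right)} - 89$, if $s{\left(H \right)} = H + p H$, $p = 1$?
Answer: $1821$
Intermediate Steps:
$s{\left(H \right)} = 2 H$ ($s{\left(H \right)} = H + 1 H = H + H = 2 H$)
$I{\left(B,r \right)} = B - B r$ ($I{\left(B,r \right)} = - B r + B = B - B r$)
$w{\left(b \right)} = b + 19 b^{2}$ ($w{\left(b \right)} = 19 b b + b \left(1 - 0\right) = 19 b^{2} + b \left(1 + 0\right) = 19 b^{2} + b 1 = 19 b^{2} + b = b + 19 b^{2}$)
$w{\left(s{\left(5 \right)} \right)} - 89 = 2 \cdot 5 \left(1 + 19 \cdot 2 \cdot 5\right) - 89 = 10 \left(1 + 19 \cdot 10\right) - 89 = 10 \left(1 + 190\right) - 89 = 10 \cdot 191 - 89 = 1910 - 89 = 1821$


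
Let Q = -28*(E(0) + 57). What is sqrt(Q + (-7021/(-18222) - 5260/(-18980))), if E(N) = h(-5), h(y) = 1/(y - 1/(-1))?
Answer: I*sqrt(474971242948482306)/17292678 ≈ 39.854*I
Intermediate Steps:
h(y) = 1/(1 + y) (h(y) = 1/(y - 1*(-1)) = 1/(y + 1) = 1/(1 + y))
E(N) = -1/4 (E(N) = 1/(1 - 5) = 1/(-4) = -1/4)
Q = -1589 (Q = -28*(-1/4 + 57) = -28*227/4 = -1589)
sqrt(Q + (-7021/(-18222) - 5260/(-18980))) = sqrt(-1589 + (-7021/(-18222) - 5260/(-18980))) = sqrt(-1589 + (-7021*(-1/18222) - 5260*(-1/18980))) = sqrt(-1589 + (7021/18222 + 263/949)) = sqrt(-1589 + 11455315/17292678) = sqrt(-27466610027/17292678) = I*sqrt(474971242948482306)/17292678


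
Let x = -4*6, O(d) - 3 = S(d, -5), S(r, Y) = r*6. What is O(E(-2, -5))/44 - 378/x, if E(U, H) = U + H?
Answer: 327/22 ≈ 14.864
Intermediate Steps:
E(U, H) = H + U
S(r, Y) = 6*r
O(d) = 3 + 6*d
x = -24
O(E(-2, -5))/44 - 378/x = (3 + 6*(-5 - 2))/44 - 378/(-24) = (3 + 6*(-7))*(1/44) - 378*(-1/24) = (3 - 42)*(1/44) + 63/4 = -39*1/44 + 63/4 = -39/44 + 63/4 = 327/22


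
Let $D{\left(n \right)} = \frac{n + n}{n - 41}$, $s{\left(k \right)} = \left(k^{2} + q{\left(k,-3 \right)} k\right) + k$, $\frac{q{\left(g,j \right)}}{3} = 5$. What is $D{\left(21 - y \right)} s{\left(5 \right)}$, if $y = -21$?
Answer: $8820$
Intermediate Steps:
$q{\left(g,j \right)} = 15$ ($q{\left(g,j \right)} = 3 \cdot 5 = 15$)
$s{\left(k \right)} = k^{2} + 16 k$ ($s{\left(k \right)} = \left(k^{2} + 15 k\right) + k = k^{2} + 16 k$)
$D{\left(n \right)} = \frac{2 n}{-41 + n}$
$D{\left(21 - y \right)} s{\left(5 \right)} = \frac{2 \left(21 - -21\right)}{-41 + \left(21 - -21\right)} 5 \left(16 + 5\right) = \frac{2 \left(21 + 21\right)}{-41 + \left(21 + 21\right)} 5 \cdot 21 = 2 \cdot 42 \frac{1}{-41 + 42} \cdot 105 = 2 \cdot 42 \cdot 1^{-1} \cdot 105 = 2 \cdot 42 \cdot 1 \cdot 105 = 84 \cdot 105 = 8820$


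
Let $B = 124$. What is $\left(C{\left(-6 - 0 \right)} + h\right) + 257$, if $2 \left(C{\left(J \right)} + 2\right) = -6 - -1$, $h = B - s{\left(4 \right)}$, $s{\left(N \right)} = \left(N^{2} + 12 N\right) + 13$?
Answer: $\frac{599}{2} \approx 299.5$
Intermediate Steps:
$s{\left(N \right)} = 13 + N^{2} + 12 N$
$h = 47$ ($h = 124 - \left(13 + 4^{2} + 12 \cdot 4\right) = 124 - \left(13 + 16 + 48\right) = 124 - 77 = 47$)
$C{\left(J \right)} = - \frac{9}{2}$ ($C{\left(J \right)} = -2 + \frac{-6 - -1}{2} = -2 + \frac{-6 + 1}{2} = -2 + \frac{1}{2} \left(-5\right) = -2 - \frac{5}{2} = - \frac{9}{2}$)
$\left(C{\left(-6 - 0 \right)} + h\right) + 257 = \left(- \frac{9}{2} + 47\right) + 257 = \frac{85}{2} + 257 = \frac{599}{2}$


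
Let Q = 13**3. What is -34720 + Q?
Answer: -32523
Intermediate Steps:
Q = 2197
-34720 + Q = -34720 + 2197 = -32523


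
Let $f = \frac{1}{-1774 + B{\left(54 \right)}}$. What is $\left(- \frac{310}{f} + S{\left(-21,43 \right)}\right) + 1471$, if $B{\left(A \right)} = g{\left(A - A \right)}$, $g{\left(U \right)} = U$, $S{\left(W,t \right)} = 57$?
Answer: $551468$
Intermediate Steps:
$B{\left(A \right)} = 0$ ($B{\left(A \right)} = A - A = 0$)
$f = - \frac{1}{1774}$ ($f = \frac{1}{-1774 + 0} = \frac{1}{-1774} = - \frac{1}{1774} \approx -0.0005637$)
$\left(- \frac{310}{f} + S{\left(-21,43 \right)}\right) + 1471 = \left(- \frac{310}{- \frac{1}{1774}} + 57\right) + 1471 = \left(\left(-310\right) \left(-1774\right) + 57\right) + 1471 = \left(549940 + 57\right) + 1471 = 549997 + 1471 = 551468$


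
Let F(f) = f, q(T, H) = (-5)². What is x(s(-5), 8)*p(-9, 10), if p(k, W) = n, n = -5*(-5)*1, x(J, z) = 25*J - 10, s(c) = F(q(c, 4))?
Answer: 15375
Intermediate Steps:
q(T, H) = 25
s(c) = 25
x(J, z) = -10 + 25*J
n = 25 (n = 25*1 = 25)
p(k, W) = 25
x(s(-5), 8)*p(-9, 10) = (-10 + 25*25)*25 = (-10 + 625)*25 = 615*25 = 15375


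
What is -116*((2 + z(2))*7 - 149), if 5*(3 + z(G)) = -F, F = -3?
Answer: 88044/5 ≈ 17609.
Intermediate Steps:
z(G) = -12/5 (z(G) = -3 + (-1*(-3))/5 = -3 + (⅕)*3 = -3 + ⅗ = -12/5)
-116*((2 + z(2))*7 - 149) = -116*((2 - 12/5)*7 - 149) = -116*(-⅖*7 - 149) = -116*(-14/5 - 149) = -116*(-759/5) = 88044/5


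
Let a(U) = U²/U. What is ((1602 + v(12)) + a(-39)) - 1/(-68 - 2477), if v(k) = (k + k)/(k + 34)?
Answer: 91520768/58535 ≈ 1563.5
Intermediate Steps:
a(U) = U
v(k) = 2*k/(34 + k) (v(k) = (2*k)/(34 + k) = 2*k/(34 + k))
((1602 + v(12)) + a(-39)) - 1/(-68 - 2477) = ((1602 + 2*12/(34 + 12)) - 39) - 1/(-68 - 2477) = ((1602 + 2*12/46) - 39) - 1/(-2545) = ((1602 + 2*12*(1/46)) - 39) - 1*(-1/2545) = ((1602 + 12/23) - 39) + 1/2545 = (36858/23 - 39) + 1/2545 = 35961/23 + 1/2545 = 91520768/58535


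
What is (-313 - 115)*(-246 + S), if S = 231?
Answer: 6420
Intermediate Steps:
(-313 - 115)*(-246 + S) = (-313 - 115)*(-246 + 231) = -428*(-15) = 6420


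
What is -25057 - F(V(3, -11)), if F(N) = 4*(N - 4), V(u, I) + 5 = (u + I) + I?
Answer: -24945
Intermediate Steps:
V(u, I) = -5 + u + 2*I (V(u, I) = -5 + ((u + I) + I) = -5 + ((I + u) + I) = -5 + (u + 2*I) = -5 + u + 2*I)
F(N) = -16 + 4*N (F(N) = 4*(-4 + N) = -16 + 4*N)
-25057 - F(V(3, -11)) = -25057 - (-16 + 4*(-5 + 3 + 2*(-11))) = -25057 - (-16 + 4*(-5 + 3 - 22)) = -25057 - (-16 + 4*(-24)) = -25057 - (-16 - 96) = -25057 - 1*(-112) = -25057 + 112 = -24945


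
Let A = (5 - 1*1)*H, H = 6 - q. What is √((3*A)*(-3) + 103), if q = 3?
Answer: I*√5 ≈ 2.2361*I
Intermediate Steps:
H = 3 (H = 6 - 1*3 = 6 - 3 = 3)
A = 12 (A = (5 - 1*1)*3 = (5 - 1)*3 = 4*3 = 12)
√((3*A)*(-3) + 103) = √((3*12)*(-3) + 103) = √(36*(-3) + 103) = √(-108 + 103) = √(-5) = I*√5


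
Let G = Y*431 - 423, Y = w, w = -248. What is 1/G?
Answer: -1/107311 ≈ -9.3187e-6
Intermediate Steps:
Y = -248
G = -107311 (G = -248*431 - 423 = -106888 - 423 = -107311)
1/G = 1/(-107311) = -1/107311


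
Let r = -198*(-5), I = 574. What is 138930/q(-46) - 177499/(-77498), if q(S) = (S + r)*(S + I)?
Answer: 751802869/292632448 ≈ 2.5691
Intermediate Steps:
r = 990
q(S) = (574 + S)*(990 + S) (q(S) = (S + 990)*(S + 574) = (990 + S)*(574 + S) = (574 + S)*(990 + S))
138930/q(-46) - 177499/(-77498) = 138930/(568260 + (-46)² + 1564*(-46)) - 177499/(-77498) = 138930/(568260 + 2116 - 71944) - 177499*(-1/77498) = 138930/498432 + 177499/77498 = 138930*(1/498432) + 177499/77498 = 2105/7552 + 177499/77498 = 751802869/292632448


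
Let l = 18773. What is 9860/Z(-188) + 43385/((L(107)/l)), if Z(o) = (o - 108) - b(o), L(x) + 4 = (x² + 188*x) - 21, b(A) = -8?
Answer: 2928192473/113544 ≈ 25789.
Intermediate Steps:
L(x) = -25 + x² + 188*x (L(x) = -4 + ((x² + 188*x) - 21) = -4 + (-21 + x² + 188*x) = -25 + x² + 188*x)
Z(o) = -100 + o (Z(o) = (o - 108) - 1*(-8) = (-108 + o) + 8 = -100 + o)
9860/Z(-188) + 43385/((L(107)/l)) = 9860/(-100 - 188) + 43385/(((-25 + 107² + 188*107)/18773)) = 9860/(-288) + 43385/(((-25 + 11449 + 20116)*(1/18773))) = 9860*(-1/288) + 43385/((31540*(1/18773))) = -2465/72 + 43385/(31540/18773) = -2465/72 + 43385*(18773/31540) = -2465/72 + 162893321/6308 = 2928192473/113544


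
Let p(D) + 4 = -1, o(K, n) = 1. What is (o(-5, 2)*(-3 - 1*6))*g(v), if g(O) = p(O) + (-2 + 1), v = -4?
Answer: 54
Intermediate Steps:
p(D) = -5 (p(D) = -4 - 1 = -5)
g(O) = -6 (g(O) = -5 + (-2 + 1) = -5 - 1 = -6)
(o(-5, 2)*(-3 - 1*6))*g(v) = (1*(-3 - 1*6))*(-6) = (1*(-3 - 6))*(-6) = (1*(-9))*(-6) = -9*(-6) = 54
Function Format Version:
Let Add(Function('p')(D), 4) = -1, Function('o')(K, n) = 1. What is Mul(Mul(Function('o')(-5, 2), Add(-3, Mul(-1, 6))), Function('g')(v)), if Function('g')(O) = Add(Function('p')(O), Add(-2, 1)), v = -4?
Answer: 54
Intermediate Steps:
Function('p')(D) = -5 (Function('p')(D) = Add(-4, -1) = -5)
Function('g')(O) = -6 (Function('g')(O) = Add(-5, Add(-2, 1)) = Add(-5, -1) = -6)
Mul(Mul(Function('o')(-5, 2), Add(-3, Mul(-1, 6))), Function('g')(v)) = Mul(Mul(1, Add(-3, Mul(-1, 6))), -6) = Mul(Mul(1, Add(-3, -6)), -6) = Mul(Mul(1, -9), -6) = Mul(-9, -6) = 54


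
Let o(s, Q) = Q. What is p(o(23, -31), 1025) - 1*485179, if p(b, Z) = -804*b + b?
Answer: -460286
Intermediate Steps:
p(b, Z) = -803*b
p(o(23, -31), 1025) - 1*485179 = -803*(-31) - 1*485179 = 24893 - 485179 = -460286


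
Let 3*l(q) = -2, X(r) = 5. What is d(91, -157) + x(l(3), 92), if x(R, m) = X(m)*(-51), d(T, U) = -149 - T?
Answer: -495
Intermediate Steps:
l(q) = -⅔ (l(q) = (⅓)*(-2) = -⅔)
x(R, m) = -255 (x(R, m) = 5*(-51) = -255)
d(91, -157) + x(l(3), 92) = (-149 - 1*91) - 255 = (-149 - 91) - 255 = -240 - 255 = -495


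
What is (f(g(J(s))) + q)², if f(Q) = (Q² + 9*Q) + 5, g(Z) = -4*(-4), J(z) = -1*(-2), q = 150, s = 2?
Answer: 308025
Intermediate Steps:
J(z) = 2
g(Z) = 16
f(Q) = 5 + Q² + 9*Q
(f(g(J(s))) + q)² = ((5 + 16² + 9*16) + 150)² = ((5 + 256 + 144) + 150)² = (405 + 150)² = 555² = 308025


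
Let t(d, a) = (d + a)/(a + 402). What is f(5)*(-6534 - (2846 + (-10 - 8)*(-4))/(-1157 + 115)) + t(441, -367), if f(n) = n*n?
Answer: -2977372071/18235 ≈ -1.6328e+5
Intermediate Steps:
t(d, a) = (a + d)/(402 + a)
f(n) = n²
f(5)*(-6534 - (2846 + (-10 - 8)*(-4))/(-1157 + 115)) + t(441, -367) = 5²*(-6534 - (2846 + (-10 - 8)*(-4))/(-1157 + 115)) + (-367 + 441)/(402 - 367) = 25*(-6534 - (2846 - 18*(-4))/(-1042)) + 74/35 = 25*(-6534 - (2846 + 72)*(-1)/1042) + (1/35)*74 = 25*(-6534 - 2918*(-1)/1042) + 74/35 = 25*(-6534 - 1*(-1459/521)) + 74/35 = 25*(-6534 + 1459/521) + 74/35 = 25*(-3402755/521) + 74/35 = -85068875/521 + 74/35 = -2977372071/18235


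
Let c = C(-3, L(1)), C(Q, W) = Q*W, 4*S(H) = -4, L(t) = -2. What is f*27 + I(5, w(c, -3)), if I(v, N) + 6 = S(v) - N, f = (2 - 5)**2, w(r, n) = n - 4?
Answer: 243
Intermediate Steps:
S(H) = -1 (S(H) = (1/4)*(-4) = -1)
c = 6 (c = -3*(-2) = 6)
w(r, n) = -4 + n
f = 9 (f = (-3)**2 = 9)
I(v, N) = -7 - N (I(v, N) = -6 + (-1 - N) = -7 - N)
f*27 + I(5, w(c, -3)) = 9*27 + (-7 - (-4 - 3)) = 243 + (-7 - 1*(-7)) = 243 + (-7 + 7) = 243 + 0 = 243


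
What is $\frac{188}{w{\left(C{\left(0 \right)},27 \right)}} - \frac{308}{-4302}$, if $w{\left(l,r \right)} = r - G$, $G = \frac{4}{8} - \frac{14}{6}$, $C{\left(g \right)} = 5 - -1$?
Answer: $\frac{2452970}{372123} \approx 6.5918$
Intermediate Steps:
$C{\left(g \right)} = 6$ ($C{\left(g \right)} = 5 + 1 = 6$)
$G = - \frac{11}{6}$ ($G = 4 \cdot \frac{1}{8} - \frac{7}{3} = \frac{1}{2} - \frac{7}{3} = - \frac{11}{6} \approx -1.8333$)
$w{\left(l,r \right)} = \frac{11}{6} + r$ ($w{\left(l,r \right)} = r - - \frac{11}{6} = r + \frac{11}{6} = \frac{11}{6} + r$)
$\frac{188}{w{\left(C{\left(0 \right)},27 \right)}} - \frac{308}{-4302} = \frac{188}{\frac{11}{6} + 27} - \frac{308}{-4302} = \frac{188}{\frac{173}{6}} - - \frac{154}{2151} = 188 \cdot \frac{6}{173} + \frac{154}{2151} = \frac{1128}{173} + \frac{154}{2151} = \frac{2452970}{372123}$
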